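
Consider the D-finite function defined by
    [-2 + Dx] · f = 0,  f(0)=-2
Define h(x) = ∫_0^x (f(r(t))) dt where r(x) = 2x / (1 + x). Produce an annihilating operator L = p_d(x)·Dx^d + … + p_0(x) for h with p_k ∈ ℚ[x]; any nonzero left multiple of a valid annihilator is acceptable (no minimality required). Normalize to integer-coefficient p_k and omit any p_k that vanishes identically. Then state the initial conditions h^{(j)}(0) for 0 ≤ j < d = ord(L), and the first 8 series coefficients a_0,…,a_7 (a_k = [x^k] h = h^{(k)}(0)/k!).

L = -4·Dx + (1 + 2·x + x^2)·Dx^2  (order 2).
h: a_k = 0, -2, -4, -8/3, 2/3, 8/15, -28/45, 88/315, …
ICs: h(0) = 0, h′(0) = -2.

f: a_k = -2, -4, -4, -8/3, -4/3, -8/15, -8/45, -16/315, …
Substitute x→r, Dx→(1/r')Dx; clear ⇒ L₀.
h=∫₀ˣh₀: take L = L₀·Dx.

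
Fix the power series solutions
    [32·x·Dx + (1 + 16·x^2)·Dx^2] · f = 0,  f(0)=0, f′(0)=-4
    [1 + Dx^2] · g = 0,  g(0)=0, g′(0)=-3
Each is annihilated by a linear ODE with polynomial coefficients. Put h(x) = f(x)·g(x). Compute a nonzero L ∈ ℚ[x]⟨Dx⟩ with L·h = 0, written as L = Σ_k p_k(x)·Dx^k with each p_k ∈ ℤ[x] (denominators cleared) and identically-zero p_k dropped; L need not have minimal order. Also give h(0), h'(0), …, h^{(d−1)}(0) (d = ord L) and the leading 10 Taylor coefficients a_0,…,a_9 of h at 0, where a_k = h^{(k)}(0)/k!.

L = (1105 + 51776·x^2 + 22016·x^4 + 16384·x^6 + 65536·x^8) + (2112·x + 35840·x^3 + 49152·x^5 + 262144·x^7)·Dx + (1122 + 52352·x^2 + 27648·x^4 + 32768·x^6 + 131072·x^8)·Dx^2 + (2112·x + 35840·x^3 + 49152·x^5 + 262144·x^7)·Dx^3 + (17 + 576·x^2 + 5632·x^4 + 16384·x^6 + 65536·x^8)·Dx^4  (order 4).
h: a_k = 0, 0, 12, 0, -66, 0, 3751/6, 0, -142493/20, 0, …
ICs: h(0) = 0, h′(0) = 0, h′′(0) = 24, h′′′(0) = 0.

f: a_k = 0, -4, 0, 64/3, 0, -1024/5, 0, 16384/7, 0, -262144/9, …
g: a_k = 0, -3, 0, 1/2, 0, -1/40, 0, 1/1680, 0, -1/120960, …
h₀=f·g: eliminate ⇒ L₀, order ≤ 2·2.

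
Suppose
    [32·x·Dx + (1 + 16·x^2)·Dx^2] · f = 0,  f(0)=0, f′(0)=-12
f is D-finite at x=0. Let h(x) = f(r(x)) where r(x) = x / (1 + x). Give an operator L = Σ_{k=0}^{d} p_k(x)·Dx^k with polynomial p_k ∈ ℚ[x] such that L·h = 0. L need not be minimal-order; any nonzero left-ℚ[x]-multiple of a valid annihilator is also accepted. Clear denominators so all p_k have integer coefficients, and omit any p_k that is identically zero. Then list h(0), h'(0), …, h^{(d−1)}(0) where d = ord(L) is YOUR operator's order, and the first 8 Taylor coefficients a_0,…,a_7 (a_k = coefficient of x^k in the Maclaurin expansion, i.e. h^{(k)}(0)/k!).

f: a_k = 0, -12, 0, 64, 0, -3072/5, 0, 49152/7, …
f∘r: x↦r, Dx↦Dx/r' in L_f ⇒ L₀.
L = (2 + 34·x)·Dx + (1 + 2·x + 17·x^2)·Dx^2  (order 2).
h: a_k = 0, -12, 12, 52, -180, -1212/5, 2444, -8724/7, …
ICs: h(0) = 0, h′(0) = -12.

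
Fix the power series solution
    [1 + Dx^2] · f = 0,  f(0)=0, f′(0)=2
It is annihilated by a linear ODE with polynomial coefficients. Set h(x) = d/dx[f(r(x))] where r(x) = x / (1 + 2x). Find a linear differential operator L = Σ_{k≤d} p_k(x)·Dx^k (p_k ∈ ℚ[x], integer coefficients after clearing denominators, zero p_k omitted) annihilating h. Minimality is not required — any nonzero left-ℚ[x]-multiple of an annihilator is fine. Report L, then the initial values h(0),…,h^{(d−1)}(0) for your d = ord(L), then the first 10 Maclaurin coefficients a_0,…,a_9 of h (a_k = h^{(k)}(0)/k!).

L = (25 + 96·x + 96·x^2) + (12 + 72·x + 144·x^2 + 96·x^3)·Dx + (1 + 8·x + 24·x^2 + 32·x^3 + 16·x^4)·Dx^2  (order 2).
h: a_k = 2, -8, 23, -56, 1441/12, -225, 123479/360, -13198/45, -12104063/20160, 4486271/1008, …
ICs: h(0) = 2, h′(0) = -8.

f: a_k = 0, 2, 0, -1/3, 0, 1/60, 0, -1/2520, 0, 1/181440, …
h₀=f(r): pull back L_f along r ⇒ L₀.
Derive L from L₀ (diff closure).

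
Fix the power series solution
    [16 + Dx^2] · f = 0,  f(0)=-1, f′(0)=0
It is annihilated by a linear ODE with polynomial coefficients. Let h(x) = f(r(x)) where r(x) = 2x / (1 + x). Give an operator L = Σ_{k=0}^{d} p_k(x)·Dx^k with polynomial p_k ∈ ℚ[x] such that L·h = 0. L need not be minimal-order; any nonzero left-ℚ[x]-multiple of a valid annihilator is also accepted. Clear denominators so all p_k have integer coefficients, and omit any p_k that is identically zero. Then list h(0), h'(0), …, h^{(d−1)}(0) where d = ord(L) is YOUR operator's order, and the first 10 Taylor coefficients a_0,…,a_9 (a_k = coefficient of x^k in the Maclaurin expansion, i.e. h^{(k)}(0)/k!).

f: a_k = -1, 0, 8, 0, -32/3, 0, 256/45, 0, -512/315, 0, …
Change of var in L_f (x↦r) gives L₀.
L = 64 + (2 + 6·x + 6·x^2 + 2·x^3)·Dx + (1 + 4·x + 6·x^2 + 4·x^3 + x^4)·Dx^2  (order 2).
h: a_k = -1, 0, 32, -64, -224/3, 1664/3, -53216/45, 5184/5, 466336/315, -2444032/315, …
ICs: h(0) = -1, h′(0) = 0.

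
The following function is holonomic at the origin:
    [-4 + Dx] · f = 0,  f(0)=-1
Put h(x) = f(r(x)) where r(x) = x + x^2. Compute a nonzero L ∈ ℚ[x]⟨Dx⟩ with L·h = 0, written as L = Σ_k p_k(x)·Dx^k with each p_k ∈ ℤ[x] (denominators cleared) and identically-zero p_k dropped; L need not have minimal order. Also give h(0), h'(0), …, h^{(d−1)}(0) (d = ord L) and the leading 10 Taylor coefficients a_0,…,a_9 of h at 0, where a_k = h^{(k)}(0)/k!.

f: a_k = -1, -4, -8, -32/3, -32/3, -128/15, -256/45, -1024/315, -512/315, -2048/2835, …
Substitute x→r, Dx→(1/r')Dx; clear ⇒ L₀.
L = (-4 - 8·x) + Dx  (order 1).
h: a_k = -1, -4, -12, -80/3, -152/3, -416/5, -5536/45, -52096/315, -1440/7, -675968/2835, …
ICs: h(0) = -1.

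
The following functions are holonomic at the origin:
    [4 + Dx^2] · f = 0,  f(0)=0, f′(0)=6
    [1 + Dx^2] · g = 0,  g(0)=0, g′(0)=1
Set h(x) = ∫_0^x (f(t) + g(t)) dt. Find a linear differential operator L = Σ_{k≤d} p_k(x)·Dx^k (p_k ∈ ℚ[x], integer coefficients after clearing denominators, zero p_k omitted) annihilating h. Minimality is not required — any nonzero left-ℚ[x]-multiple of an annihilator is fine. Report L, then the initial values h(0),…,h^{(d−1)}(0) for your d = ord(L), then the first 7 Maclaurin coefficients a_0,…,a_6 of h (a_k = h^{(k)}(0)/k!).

L = 4·Dx + 5·Dx^3 + Dx^5  (order 5).
h: a_k = 0, 0, 7/2, 0, -25/24, 0, 97/720, …
ICs: h(0) = 0, h′(0) = 0, h′′(0) = 7, h′′′(0) = 0, h′′′′(0) = -25.

f: a_k = 0, 6, 0, -4, 0, 4/5, 0, …
g: a_k = 0, 1, 0, -1/6, 0, 1/120, 0, …
Weyl lclm of L_f,L_g ⇒ L₀ (ord ≤ 4).
h=∫h₀ ⇒ L = L₀·Dx.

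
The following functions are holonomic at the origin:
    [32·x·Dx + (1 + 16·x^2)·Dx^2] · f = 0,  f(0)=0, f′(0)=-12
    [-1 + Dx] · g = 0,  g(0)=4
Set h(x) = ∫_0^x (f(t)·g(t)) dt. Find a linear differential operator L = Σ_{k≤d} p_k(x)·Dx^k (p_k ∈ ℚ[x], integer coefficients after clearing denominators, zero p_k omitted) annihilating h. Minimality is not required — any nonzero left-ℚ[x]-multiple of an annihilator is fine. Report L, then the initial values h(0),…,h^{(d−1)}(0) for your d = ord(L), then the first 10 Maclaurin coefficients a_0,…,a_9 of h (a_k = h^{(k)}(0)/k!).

f: a_k = 0, -12, 0, 64, 0, -3072/5, 0, 49152/7, 0, -262144/3, …
g: a_k = 4, 4, 2, 2/3, 1/6, 1/30, 1/180, 1/1260, 1/10080, 1/90720, …
L₀ := L_f ⊗_s L_g (sym. prod.), ord ≤ 2.
h=∫₀ˣh₀: take L = L₀·Dx.
L = (1 - 32·x + 16·x^2)·Dx + (-2 + 32·x - 32·x^2)·Dx^2 + (1 + 16·x^2)·Dx^3  (order 3).
h: a_k = 0, 0, -24, -16, 58, 248/5, -1943/5, -7246/21, 940403/280, 581267/189, …
ICs: h(0) = 0, h′(0) = 0, h′′(0) = -48.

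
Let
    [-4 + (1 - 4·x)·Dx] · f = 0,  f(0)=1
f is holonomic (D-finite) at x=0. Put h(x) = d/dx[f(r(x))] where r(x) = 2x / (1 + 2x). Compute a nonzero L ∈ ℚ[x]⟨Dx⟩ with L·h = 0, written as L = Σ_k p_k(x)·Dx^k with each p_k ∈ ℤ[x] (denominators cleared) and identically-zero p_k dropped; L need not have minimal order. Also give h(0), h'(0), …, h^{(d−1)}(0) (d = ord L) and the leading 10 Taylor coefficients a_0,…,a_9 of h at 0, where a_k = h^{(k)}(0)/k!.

L = 12 + (-1 + 6·x)·Dx  (order 1).
h: a_k = 8, 96, 864, 6912, 51840, 373248, 2612736, 17915904, 120932352, 806215680, …
ICs: h(0) = 8.

f: a_k = 1, 4, 16, 64, 256, 1024, 4096, 16384, 65536, 262144, …
Change of var in L_f (x↦r) gives L₀.
h₀' ⇒ L via d/dx closure of L₀.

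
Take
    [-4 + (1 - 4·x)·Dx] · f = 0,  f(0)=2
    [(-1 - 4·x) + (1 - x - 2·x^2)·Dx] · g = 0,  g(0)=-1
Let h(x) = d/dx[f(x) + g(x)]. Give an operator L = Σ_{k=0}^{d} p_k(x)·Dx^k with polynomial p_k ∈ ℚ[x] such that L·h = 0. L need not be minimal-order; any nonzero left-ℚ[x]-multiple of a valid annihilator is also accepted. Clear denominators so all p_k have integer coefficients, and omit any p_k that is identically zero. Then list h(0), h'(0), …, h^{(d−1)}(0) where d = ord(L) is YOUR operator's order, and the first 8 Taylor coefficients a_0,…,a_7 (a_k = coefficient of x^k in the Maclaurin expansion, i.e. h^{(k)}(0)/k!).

L = (168 + 192·x + 1728·x^2 - 768·x^3 + 768·x^4) + (-33 - 144·x + 264·x^2 + 1056·x^3 - 576·x^4 + 768·x^5)·Dx + (1 + 13·x - 100·x^2 + 120·x^3 + 40·x^4 - 64·x^5 + 128·x^6)·Dx^2  (order 2).
h: a_k = 7, 58, 369, 2004, 10135, 48894, 228781, 1047208, …
ICs: h(0) = 7, h′(0) = 58.

f: a_k = 2, 8, 32, 128, 512, 2048, 8192, 32768, …
g: a_k = -1, -1, -3, -5, -11, -21, -43, -85, …
Weyl lclm of L_f,L_g ⇒ L₀ (ord ≤ 2).
h₀' ⇒ L via d/dx closure of L₀.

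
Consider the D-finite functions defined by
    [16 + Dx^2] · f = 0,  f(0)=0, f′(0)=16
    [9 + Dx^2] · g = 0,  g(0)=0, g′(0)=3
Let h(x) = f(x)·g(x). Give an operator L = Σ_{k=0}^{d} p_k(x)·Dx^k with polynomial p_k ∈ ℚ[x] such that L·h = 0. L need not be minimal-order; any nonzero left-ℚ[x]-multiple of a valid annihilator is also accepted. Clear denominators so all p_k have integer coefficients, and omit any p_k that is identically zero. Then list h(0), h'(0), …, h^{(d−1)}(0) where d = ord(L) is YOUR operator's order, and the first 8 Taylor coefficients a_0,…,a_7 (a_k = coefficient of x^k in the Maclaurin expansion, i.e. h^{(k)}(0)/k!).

L = 49 + 50·Dx^2 + Dx^4  (order 4).
h: a_k = 0, 0, 48, 0, -200, 0, 1634/5, 0, …
ICs: h(0) = 0, h′(0) = 0, h′′(0) = 96, h′′′(0) = 0.

f: a_k = 0, 16, 0, -128/3, 0, 512/15, 0, -4096/315, …
g: a_k = 0, 3, 0, -9/2, 0, 81/40, 0, -243/560, …
f·g: L₀ = L_f ⊗_s L_g, ord ≤ 2·2.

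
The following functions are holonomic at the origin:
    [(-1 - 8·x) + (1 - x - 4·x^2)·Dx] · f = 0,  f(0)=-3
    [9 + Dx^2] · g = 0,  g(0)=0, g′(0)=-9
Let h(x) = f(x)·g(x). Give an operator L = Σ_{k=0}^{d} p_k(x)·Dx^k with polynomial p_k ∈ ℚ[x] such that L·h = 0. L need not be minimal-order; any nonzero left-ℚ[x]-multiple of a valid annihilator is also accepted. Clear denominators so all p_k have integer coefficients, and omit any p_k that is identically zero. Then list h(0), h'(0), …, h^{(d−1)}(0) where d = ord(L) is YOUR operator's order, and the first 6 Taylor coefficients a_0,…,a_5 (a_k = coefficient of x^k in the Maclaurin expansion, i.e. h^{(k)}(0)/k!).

L = (-1 + 9·x + 36·x^2) + (2 + 16·x)·Dx + (-1 + x + 4·x^2)·Dx^2  (order 2).
h: a_k = 0, 27, 27, 189/2, 405/2, 23949/40, …
ICs: h(0) = 0, h′(0) = 27.

f: a_k = -3, -3, -15, -27, -87, -195, …
g: a_k = 0, -9, 0, 27/2, 0, -243/40, …
f·g: L₀ = L_f ⊗_s L_g, ord ≤ 1·2.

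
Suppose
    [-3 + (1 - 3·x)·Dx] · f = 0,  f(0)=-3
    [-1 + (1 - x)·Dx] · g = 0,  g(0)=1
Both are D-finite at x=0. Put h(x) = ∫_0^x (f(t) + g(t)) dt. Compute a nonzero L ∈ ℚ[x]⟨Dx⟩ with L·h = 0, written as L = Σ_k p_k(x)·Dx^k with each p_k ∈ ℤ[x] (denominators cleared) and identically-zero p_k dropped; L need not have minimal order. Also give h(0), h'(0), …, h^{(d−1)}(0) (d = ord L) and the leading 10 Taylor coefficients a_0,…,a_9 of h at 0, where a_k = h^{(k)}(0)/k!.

L = -6·Dx + (8 - 12·x)·Dx^2 + (-1 + 4·x - 3·x^2)·Dx^3  (order 3).
h: a_k = 0, -2, -4, -26/3, -20, -242/5, -364/3, -2186/7, -820, -19682/9, …
ICs: h(0) = 0, h′(0) = -2, h′′(0) = -8.

f: a_k = -3, -9, -27, -81, -243, -729, -2187, -6561, -19683, -59049, …
g: a_k = 1, 1, 1, 1, 1, 1, 1, 1, 1, 1, …
h₀=f+g: left-lcm gives L₀, ord ≤ 2.
∫: right-multiply L₀ by Dx.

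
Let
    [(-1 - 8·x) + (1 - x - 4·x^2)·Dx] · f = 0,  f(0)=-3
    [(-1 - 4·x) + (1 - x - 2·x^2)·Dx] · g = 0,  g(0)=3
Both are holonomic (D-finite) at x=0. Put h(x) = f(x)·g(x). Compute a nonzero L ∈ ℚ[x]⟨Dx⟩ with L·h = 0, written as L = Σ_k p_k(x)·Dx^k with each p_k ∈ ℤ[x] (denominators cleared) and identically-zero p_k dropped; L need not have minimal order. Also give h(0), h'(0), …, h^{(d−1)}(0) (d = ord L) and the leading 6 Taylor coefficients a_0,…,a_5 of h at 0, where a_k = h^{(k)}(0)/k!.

L = (-2 - 10·x + 18·x^2 + 32·x^3) + (1 - 2·x - 5·x^2 + 6·x^3 + 8·x^4)·Dx  (order 1).
h: a_k = -9, -18, -81, -198, -621, -1602, …
ICs: h(0) = -9.

f: a_k = -3, -3, -15, -27, -87, -195, …
g: a_k = 3, 3, 9, 15, 33, 63, …
Sym-product of L_f,L_g gives L₀ (≤ ord 1).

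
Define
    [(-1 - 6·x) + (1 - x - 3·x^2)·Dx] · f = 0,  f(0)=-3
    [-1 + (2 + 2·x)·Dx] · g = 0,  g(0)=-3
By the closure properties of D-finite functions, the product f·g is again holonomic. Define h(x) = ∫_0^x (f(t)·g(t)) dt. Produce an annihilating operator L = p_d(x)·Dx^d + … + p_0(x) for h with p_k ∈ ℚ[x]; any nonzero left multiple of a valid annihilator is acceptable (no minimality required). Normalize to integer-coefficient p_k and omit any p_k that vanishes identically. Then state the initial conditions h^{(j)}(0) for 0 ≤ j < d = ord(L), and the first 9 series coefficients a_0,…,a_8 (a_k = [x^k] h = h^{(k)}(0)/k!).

L = (3 + 13·x + 9·x^2)·Dx + (-2 + 8·x^2 + 6·x^3)·Dx^2  (order 2).
h: a_k = 0, 9, 27/4, 105/8, 1287/64, 25371/640, 37527/512, 1059039/7168, 4820319/16384, …
ICs: h(0) = 0, h′(0) = 9.

f: a_k = -3, -3, -12, -21, -57, -120, -291, -651, -1524, …
g: a_k = -3, -3/2, 3/8, -3/16, 15/128, -21/256, 63/1024, -99/2048, 1287/32768, …
Sym-product of L_f,L_g gives L₀ (≤ ord 1).
h=∫₀ˣh₀: take L = L₀·Dx.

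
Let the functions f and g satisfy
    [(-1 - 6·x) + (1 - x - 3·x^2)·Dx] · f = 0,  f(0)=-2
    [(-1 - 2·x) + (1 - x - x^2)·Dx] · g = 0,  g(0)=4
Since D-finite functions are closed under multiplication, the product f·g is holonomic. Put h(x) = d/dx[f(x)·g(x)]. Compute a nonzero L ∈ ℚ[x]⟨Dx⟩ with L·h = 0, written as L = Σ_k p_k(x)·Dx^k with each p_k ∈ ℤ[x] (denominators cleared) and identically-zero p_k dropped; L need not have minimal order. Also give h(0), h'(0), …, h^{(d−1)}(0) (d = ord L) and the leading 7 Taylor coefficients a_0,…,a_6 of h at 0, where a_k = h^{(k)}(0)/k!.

f: a_k = -2, -2, -8, -14, -38, -80, -194, …
g: a_k = 4, 4, 8, 12, 20, 32, 52, …
h₀=f·g: eliminate ⇒ L₀, order ≤ 1·1.
Derive L from L₀ (diff closure).
L = (7 + 6·x - 15·x^2 - 108·x^3 + 15·x^4 + 180·x^5 + 90·x^6) + (-1 - x + 15·x^2 - x^3 - 45·x^4 - 3·x^5 + 42·x^6 + 18·x^7)·Dx  (order 1).
h: a_k = -16, -112, -384, -1344, -3920, -11376, -30912, …
ICs: h(0) = -16.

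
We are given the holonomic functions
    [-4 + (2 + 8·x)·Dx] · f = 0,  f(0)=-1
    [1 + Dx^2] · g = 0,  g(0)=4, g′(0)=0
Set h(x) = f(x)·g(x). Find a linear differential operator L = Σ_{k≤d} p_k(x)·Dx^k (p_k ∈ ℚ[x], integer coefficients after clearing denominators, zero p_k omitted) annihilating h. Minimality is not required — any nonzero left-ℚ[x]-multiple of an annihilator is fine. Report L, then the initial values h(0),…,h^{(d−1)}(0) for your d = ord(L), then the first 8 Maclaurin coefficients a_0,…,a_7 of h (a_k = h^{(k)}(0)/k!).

f: a_k = -1, -2, 2, -4, 10, -28, 84, -264, …
g: a_k = 4, 0, -2, 0, 1/6, 0, -1/180, 0, …
Product ⇒ symmetric product L₀, ord ≤ 2.
L = (13 + 8·x + 16·x^2) + (-4 - 16·x)·Dx + (1 + 8·x + 16·x^2)·Dx^2  (order 2).
h: a_k = -4, -8, 10, -12, 215/6, -313/3, 56941/180, -90059/90, …
ICs: h(0) = -4, h′(0) = -8.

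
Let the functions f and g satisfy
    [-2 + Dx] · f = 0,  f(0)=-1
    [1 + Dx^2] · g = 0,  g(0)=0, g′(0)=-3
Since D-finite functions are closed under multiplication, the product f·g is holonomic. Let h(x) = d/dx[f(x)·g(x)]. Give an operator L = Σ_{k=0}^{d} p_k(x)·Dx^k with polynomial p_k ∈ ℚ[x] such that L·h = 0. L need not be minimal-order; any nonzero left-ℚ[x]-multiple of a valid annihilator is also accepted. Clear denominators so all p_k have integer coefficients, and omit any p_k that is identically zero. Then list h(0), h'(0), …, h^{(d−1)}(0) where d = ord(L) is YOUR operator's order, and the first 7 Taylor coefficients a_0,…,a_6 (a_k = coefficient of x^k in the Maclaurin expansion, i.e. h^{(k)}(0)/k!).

L = 5 - 4·Dx + Dx^2  (order 2).
h: a_k = 3, 12, 33/2, 12, 41/8, 11/10, -29/240, …
ICs: h(0) = 3, h′(0) = 12.

f: a_k = -1, -2, -2, -4/3, -2/3, -4/15, -4/45, …
g: a_k = 0, -3, 0, 1/2, 0, -1/40, 0, …
L₀ := L_f ⊗_s L_g (sym. prod.), ord ≤ 2.
Differentiate: ansatz ord ≤ ord L₀ ⇒ L.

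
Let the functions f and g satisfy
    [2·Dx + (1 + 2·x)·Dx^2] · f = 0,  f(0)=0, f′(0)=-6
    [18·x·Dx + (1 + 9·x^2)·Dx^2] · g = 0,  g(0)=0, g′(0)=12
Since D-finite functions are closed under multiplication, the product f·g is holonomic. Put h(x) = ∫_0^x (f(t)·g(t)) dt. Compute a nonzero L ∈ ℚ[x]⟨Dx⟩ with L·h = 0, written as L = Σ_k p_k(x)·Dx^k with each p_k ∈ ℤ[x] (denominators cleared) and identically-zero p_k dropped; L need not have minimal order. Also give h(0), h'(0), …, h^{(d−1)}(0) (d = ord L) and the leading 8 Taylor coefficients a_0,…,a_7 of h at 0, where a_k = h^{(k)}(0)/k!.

f: a_k = 0, -6, 6, -8, 12, -96/5, 32, -384/7, …
g: a_k = 0, 12, 0, -36, 0, 972/5, 0, -8748/7, …
Product ⇒ symmetric product L₀, ord ≤ 4.
∫: right-multiply L₀ by Dx.
L = (792 + 3024·x + 22680·x^2 + 102384·x^3 + 174960·x^4 + 151632·x^5 + 104976·x^7)·Dx^2 + (332 + 4752·x + 28908·x^2 + 127008·x^3 + 351216·x^4 + 542376·x^5 + 408240·x^6 + 157464·x^7 + 367416·x^8)·Dx^3 + (44 + 916·x + 6696·x^2 + 27252·x^3 + 85860·x^4 + 193428·x^5 + 279936·x^6 + 224532·x^7 + 157464·x^8 + 209952·x^9)·Dx^4 + (10 + 76·x + 418·x^2 + 1728·x^3 + 5391·x^4 + 12960·x^5 + 24948·x^6 + 34992·x^7 + 29889·x^8 + 26244·x^9 + 26244·x^10)·Dx^5  (order 5).
h: a_k = 0, 0, 0, -24, 18, 24, -12, -792/5, …
ICs: h(0) = 0, h′(0) = 0, h′′(0) = 0, h′′′(0) = -144, h′′′′(0) = 432.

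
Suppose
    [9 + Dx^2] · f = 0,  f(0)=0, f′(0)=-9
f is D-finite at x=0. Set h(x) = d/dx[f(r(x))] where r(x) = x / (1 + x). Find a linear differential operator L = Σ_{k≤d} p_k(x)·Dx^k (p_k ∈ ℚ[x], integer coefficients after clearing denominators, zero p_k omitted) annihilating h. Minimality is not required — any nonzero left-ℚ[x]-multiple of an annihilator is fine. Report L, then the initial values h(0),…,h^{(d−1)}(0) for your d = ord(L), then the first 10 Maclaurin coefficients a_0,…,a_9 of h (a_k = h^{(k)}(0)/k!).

f: a_k = 0, -9, 0, 27/2, 0, -243/40, 0, 729/560, 0, -729/4480, …
L₀ from L_f via x↦r, Dx↦r'^{-1}Dx.
Differentiate: ansatz ord ≤ ord L₀ ⇒ L.
L = (15 + 12·x + 6·x^2) + (6 + 18·x + 18·x^2 + 6·x^3)·Dx + (1 + 4·x + 6·x^2 + 4·x^3 + x^4)·Dx^2  (order 2).
h: a_k = -9, 18, 27/2, -126, 2637/8, -2295/4, 58059/80, -5679/10, -804897/4480, 808929/448, …
ICs: h(0) = -9, h′(0) = 18.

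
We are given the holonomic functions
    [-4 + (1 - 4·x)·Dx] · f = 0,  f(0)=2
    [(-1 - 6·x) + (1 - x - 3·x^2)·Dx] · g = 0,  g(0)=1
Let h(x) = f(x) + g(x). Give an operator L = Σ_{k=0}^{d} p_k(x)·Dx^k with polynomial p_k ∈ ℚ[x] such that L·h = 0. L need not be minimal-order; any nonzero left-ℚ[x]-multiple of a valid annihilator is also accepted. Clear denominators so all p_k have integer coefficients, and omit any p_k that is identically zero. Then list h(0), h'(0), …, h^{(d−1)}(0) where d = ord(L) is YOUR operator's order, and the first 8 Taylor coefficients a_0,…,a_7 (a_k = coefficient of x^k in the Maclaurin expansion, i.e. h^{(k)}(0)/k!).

f: a_k = 2, 8, 32, 128, 512, 2048, 8192, 32768, …
g: a_k = 1, 1, 4, 7, 19, 40, 97, 217, …
h₀=f+g: left-lcm gives L₀, ord ≤ 2.
L = (-72·x + 72·x^2 - 96·x^3) + (8 - 6·x - 66·x^2 + 112·x^3 - 192·x^4)·Dx + (-1 + 7·x - 15·x^2 + 10·x^3 + 20·x^4 - 48·x^5)·Dx^2  (order 2).
h: a_k = 3, 9, 36, 135, 531, 2088, 8289, 32985, …
ICs: h(0) = 3, h′(0) = 9.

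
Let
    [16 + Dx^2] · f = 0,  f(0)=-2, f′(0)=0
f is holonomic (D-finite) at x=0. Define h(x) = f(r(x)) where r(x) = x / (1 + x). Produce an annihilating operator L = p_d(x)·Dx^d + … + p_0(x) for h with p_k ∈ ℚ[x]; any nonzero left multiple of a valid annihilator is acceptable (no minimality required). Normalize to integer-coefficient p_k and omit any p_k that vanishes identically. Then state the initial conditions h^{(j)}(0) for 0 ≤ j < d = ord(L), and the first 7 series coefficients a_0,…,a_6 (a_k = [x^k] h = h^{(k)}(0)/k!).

f: a_k = -2, 0, 16, 0, -64/3, 0, 512/45, …
h₀=f(r): pull back L_f along r ⇒ L₀.
L = 16 + (2 + 6·x + 6·x^2 + 2·x^3)·Dx + (1 + 4·x + 6·x^2 + 4·x^3 + x^4)·Dx^2  (order 2).
h: a_k = -2, 0, 16, -32, 80/3, 64/3, -5488/45, …
ICs: h(0) = -2, h′(0) = 0.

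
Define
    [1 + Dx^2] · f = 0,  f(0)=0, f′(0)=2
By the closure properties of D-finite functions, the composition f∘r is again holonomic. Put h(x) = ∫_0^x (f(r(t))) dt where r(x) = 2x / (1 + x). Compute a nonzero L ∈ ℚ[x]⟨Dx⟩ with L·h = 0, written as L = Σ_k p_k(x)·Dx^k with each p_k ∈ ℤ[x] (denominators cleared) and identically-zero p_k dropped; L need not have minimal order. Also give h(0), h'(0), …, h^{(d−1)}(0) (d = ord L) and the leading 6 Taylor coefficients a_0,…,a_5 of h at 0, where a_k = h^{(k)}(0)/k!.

f: a_k = 0, 2, 0, -1/3, 0, 1/60, …
Substitute x→r, Dx→(1/r')Dx; clear ⇒ L₀.
Integrate: L := L₀·Dx.
L = 4·Dx + (2 + 6·x + 6·x^2 + 2·x^3)·Dx^2 + (1 + 4·x + 6·x^2 + 4·x^3 + x^4)·Dx^3  (order 3).
h: a_k = 0, 0, 2, -4/3, 1/3, 4/5, …
ICs: h(0) = 0, h′(0) = 0, h′′(0) = 4.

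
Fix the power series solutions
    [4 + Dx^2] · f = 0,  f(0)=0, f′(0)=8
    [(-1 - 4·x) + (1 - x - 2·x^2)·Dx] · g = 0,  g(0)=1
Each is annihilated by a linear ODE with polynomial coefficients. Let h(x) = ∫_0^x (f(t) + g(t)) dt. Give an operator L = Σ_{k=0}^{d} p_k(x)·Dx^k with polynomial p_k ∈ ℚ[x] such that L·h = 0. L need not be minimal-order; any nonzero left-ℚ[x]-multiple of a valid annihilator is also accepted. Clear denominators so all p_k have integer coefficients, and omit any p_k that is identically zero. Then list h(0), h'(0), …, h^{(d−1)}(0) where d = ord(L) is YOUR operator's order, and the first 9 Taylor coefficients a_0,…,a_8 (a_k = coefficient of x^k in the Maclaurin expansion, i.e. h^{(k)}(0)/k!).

f: a_k = 0, 8, 0, -16/3, 0, 16/15, 0, -32/315, 0, …
g: a_k = 1, 1, 3, 5, 11, 21, 43, 85, 171, …
f+g: L₀ = lclm(L_f,L_g), ord ≤ 2+1.
∫: right-multiply L₀ by Dx.
L = (-68 - 304·x - 200·x^2 - 320·x^3 - 160·x^4 - 128·x^5)·Dx + (20 - 12·x - 24·x^2 - 8·x^3 - 48·x^4 - 96·x^5 - 64·x^6)·Dx^2 + (-17 - 76·x - 50·x^2 - 80·x^3 - 40·x^4 - 32·x^5)·Dx^3 + (5 - 3·x - 6·x^2 - 2·x^3 - 12·x^4 - 24·x^5 - 16·x^6)·Dx^4  (order 4).
h: a_k = 0, 1, 9/2, 1, -1/12, 11/5, 331/90, 43/7, 26743/2520, …
ICs: h(0) = 0, h′(0) = 1, h′′(0) = 9, h′′′(0) = 6.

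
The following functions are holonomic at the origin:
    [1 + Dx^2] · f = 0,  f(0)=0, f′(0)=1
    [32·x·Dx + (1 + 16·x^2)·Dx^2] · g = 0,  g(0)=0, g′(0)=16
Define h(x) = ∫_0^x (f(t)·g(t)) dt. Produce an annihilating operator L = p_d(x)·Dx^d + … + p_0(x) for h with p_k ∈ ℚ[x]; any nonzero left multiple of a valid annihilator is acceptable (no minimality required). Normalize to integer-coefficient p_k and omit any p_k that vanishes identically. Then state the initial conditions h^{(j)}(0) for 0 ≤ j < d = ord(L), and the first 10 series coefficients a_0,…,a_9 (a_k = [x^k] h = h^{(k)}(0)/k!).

L = (1105 + 51776·x^2 + 22016·x^4 + 16384·x^6 + 65536·x^8)·Dx + (2112·x + 35840·x^3 + 49152·x^5 + 262144·x^7)·Dx^2 + (1122 + 52352·x^2 + 27648·x^4 + 32768·x^6 + 131072·x^8)·Dx^3 + (2112·x + 35840·x^3 + 49152·x^5 + 262144·x^7)·Dx^4 + (17 + 576·x^2 + 5632·x^4 + 16384·x^6 + 65536·x^8)·Dx^5  (order 5).
h: a_k = 0, 0, 0, 16/3, 0, -88/5, 0, 7502/63, 0, -142493/135, …
ICs: h(0) = 0, h′(0) = 0, h′′(0) = 0, h′′′(0) = 32, h′′′′(0) = 0.

f: a_k = 0, 1, 0, -1/6, 0, 1/120, 0, -1/5040, 0, 1/362880, …
g: a_k = 0, 16, 0, -256/3, 0, 4096/5, 0, -65536/7, 0, 1048576/9, …
h₀=f·g: eliminate ⇒ L₀, order ≤ 2·2.
h=∫₀ˣh₀: take L = L₀·Dx.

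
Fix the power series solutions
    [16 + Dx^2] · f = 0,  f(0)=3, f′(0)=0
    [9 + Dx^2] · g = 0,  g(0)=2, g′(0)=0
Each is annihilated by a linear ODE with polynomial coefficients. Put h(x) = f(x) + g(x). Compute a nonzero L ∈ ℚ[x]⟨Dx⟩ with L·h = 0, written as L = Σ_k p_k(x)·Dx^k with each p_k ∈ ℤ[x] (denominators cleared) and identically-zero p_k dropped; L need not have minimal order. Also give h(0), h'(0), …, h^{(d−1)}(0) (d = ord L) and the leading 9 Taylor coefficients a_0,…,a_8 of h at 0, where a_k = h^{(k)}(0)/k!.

L = 144 + 25·Dx^2 + Dx^4  (order 4).
h: a_k = 5, 0, -33, 0, 155/4, 0, -2291/120, 0, 6991/1344, …
ICs: h(0) = 5, h′(0) = 0, h′′(0) = -66, h′′′(0) = 0.

f: a_k = 3, 0, -24, 0, 32, 0, -256/15, 0, 512/105, …
g: a_k = 2, 0, -9, 0, 27/4, 0, -81/40, 0, 729/2240, …
Weyl lclm of L_f,L_g ⇒ L₀ (ord ≤ 4).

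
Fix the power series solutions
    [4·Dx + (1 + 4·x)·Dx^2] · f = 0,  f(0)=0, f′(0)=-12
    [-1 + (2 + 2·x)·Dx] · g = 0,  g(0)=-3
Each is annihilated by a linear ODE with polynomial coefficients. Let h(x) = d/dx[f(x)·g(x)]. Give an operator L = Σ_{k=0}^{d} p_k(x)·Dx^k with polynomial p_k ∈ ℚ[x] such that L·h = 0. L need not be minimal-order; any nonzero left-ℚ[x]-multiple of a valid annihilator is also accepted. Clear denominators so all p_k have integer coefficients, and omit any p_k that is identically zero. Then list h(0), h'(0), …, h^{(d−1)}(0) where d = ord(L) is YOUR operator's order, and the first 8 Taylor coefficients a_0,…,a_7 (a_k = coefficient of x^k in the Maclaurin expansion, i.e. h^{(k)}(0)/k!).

f: a_k = 0, -12, 24, -64, 192, -3072/5, 2048, -49152/7, …
g: a_k = -3, -3/2, 3/8, -3/16, 15/128, -21/256, 63/1024, -99/2048, …
h₀=f·g: eliminate ⇒ L₀, order ≤ 2·1.
Differentiate: ansatz ord ≤ ord L₀ ⇒ L.
L = (-83 - 40·x + 16·x^2) + (-196 - 372·x - 48·x^2 + 128·x^3)·Dx + (-20 - 104·x - 84·x^2 + 64·x^3 + 64·x^4)·Dx^2  (order 2).
h: a_k = 36, -108, 909/2, -1875, 244047/32, -4929219/160, 158740161/1280, -1116101001/2240, …
ICs: h(0) = 36, h′(0) = -108.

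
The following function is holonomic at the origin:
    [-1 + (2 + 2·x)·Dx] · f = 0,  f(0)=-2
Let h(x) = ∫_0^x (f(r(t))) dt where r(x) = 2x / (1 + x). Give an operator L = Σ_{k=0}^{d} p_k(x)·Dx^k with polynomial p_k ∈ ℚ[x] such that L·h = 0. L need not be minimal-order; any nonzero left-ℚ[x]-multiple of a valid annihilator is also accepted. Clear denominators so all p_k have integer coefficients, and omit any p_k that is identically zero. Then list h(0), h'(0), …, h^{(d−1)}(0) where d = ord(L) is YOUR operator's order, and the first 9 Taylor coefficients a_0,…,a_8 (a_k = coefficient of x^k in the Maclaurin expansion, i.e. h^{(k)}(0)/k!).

L = -Dx + (1 + 4·x + 3·x^2)·Dx^2  (order 2).
h: a_k = 0, -2, -1, 1, -5/4, 37/20, -25/8, 327/56, -753/64, …
ICs: h(0) = 0, h′(0) = -2.

f: a_k = -2, -1, 1/4, -1/8, 5/64, -7/128, 21/512, -33/1024, 429/16384, …
L₀ from L_f via x↦r, Dx↦r'^{-1}Dx.
h=∫₀ˣh₀: take L = L₀·Dx.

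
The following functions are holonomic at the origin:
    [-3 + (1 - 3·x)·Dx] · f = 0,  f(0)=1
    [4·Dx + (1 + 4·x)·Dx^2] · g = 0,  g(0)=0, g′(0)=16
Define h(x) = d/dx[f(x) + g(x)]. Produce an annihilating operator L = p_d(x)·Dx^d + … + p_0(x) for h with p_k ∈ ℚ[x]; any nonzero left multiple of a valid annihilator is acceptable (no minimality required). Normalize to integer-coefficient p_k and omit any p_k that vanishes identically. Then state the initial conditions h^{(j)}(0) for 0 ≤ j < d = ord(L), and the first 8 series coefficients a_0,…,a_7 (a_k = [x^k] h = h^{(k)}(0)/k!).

L = (204 + 144·x) + (11 + 312·x + 288·x^2)·Dx + (-5 - 11·x + 54·x^2 + 72·x^3)·Dx^2  (order 2).
h: a_k = 19, -46, 337, -700, 5311, -12010, 80845, -209656, …
ICs: h(0) = 19, h′(0) = -46.

f: a_k = 1, 3, 9, 27, 81, 243, 729, 2187, …
g: a_k = 0, 16, -32, 256/3, -256, 4096/5, -8192/3, 65536/7, …
Sum ⇒ L₀ = lclm(L_f,L_g) in ℚ(x)⟨Dx⟩.
h=h₀': d/dx-closure on L₀ ⇒ L.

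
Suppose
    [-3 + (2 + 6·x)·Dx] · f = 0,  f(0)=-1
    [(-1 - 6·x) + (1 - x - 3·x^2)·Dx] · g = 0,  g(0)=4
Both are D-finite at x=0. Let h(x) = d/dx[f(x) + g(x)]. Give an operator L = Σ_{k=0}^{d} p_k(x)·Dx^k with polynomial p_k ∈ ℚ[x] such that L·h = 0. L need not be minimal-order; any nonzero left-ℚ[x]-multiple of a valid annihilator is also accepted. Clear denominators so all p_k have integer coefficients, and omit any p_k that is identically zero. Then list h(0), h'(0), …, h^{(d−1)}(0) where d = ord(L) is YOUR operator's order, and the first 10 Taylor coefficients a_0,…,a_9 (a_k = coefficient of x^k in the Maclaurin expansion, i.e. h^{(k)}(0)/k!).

L = (-468 - 2754·x - 7452·x^2 - 6804·x^3 - 7290·x^4) + (-141 - 2052·x - 10179·x^2 - 21384·x^3 - 26001·x^4 - 21870·x^5)·Dx + (38 + 274·x + 546·x^2 - 234·x^3 - 2970·x^4 - 6642·x^5 - 4860·x^6)·Dx^2  (order 2).
h: a_k = 5/2, 137/4, 1263/16, 10133/32, 196295/256, 1237863/512, 11938451/2048, 69399245/4096, 2607763959/65536, 14784387635/131072, …
ICs: h(0) = 5/2, h′(0) = 137/4.

f: a_k = -1, -3/2, 9/8, -27/16, 405/128, -1701/256, 15309/1024, -72171/2048, 2814669/32768, -14073345/65536, …
g: a_k = 4, 4, 16, 28, 76, 160, 388, 868, 2032, 4636, …
Sum ⇒ L₀ = lclm(L_f,L_g) in ℚ(x)⟨Dx⟩.
Derive L from L₀ (diff closure).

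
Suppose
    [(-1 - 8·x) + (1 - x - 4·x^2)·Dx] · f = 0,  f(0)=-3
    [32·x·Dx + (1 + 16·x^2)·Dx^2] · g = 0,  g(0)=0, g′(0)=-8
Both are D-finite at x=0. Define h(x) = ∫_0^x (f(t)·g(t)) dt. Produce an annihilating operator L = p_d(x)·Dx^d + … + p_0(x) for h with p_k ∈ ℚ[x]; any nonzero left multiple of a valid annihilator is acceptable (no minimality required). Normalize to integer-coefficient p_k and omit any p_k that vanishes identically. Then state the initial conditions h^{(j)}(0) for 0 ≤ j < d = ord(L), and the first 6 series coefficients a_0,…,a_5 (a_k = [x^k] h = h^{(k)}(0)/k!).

L = (8 + 32·x + 384·x^2)·Dx + (2 - 16·x + 64·x^2 + 384·x^3)·Dx^2 + (-1 + x - 12·x^2 + 16·x^3 + 64·x^4)·Dx^3  (order 3).
h: a_k = 0, 0, 12, 8, -2, 88/5, …
ICs: h(0) = 0, h′(0) = 0, h′′(0) = 24.

f: a_k = -3, -3, -15, -27, -87, -195, …
g: a_k = 0, -8, 0, 128/3, 0, -2048/5, …
h₀=f·g: eliminate ⇒ L₀, order ≤ 1·2.
h=∫h₀ ⇒ L = L₀·Dx.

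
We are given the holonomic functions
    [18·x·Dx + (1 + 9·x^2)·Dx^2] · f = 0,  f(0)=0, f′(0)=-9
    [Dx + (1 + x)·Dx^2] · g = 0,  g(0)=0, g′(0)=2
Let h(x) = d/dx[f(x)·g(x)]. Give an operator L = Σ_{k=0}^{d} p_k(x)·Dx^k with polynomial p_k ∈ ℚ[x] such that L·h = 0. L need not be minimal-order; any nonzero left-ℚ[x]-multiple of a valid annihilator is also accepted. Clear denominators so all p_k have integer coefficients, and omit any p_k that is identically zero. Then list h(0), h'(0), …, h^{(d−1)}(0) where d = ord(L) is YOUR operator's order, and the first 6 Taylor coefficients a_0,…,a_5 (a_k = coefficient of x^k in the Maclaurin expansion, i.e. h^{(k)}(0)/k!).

f: a_k = 0, -9, 0, 27, 0, -729/5, …
g: a_k = 0, 2, -1, 2/3, -1/2, 2/5, …
Product ⇒ symmetric product L₀, ord ≤ 4.
h=h₀': d/dx-closure on L₀ ⇒ L.
L = (1368 + 2700·x + 37584·x^2 + 95580·x^3 + 87480·x^4 + 37908·x^5 + 26244·x^7) + (1298 + 9180·x + 54612·x^2 + 194724·x^3 + 324000·x^4 + 271188·x^5 + 102060·x^6 + 78732·x^7 + 91854·x^8)·Dx + (76 + 2848·x + 12096·x^2 + 43992·x^3 + 117288·x^4 + 173016·x^5 + 139968·x^6 + 75816·x^7 + 78732·x^8 + 52488·x^9)·Dx^2 + (37 + 146·x + 901·x^2 + 2808·x^3 + 7362·x^4 + 15228·x^5 + 21546·x^6 + 17496·x^7 + 12393·x^8 + 13122·x^9 + 6561·x^10)·Dx^3  (order 3).
h: a_k = 0, -36, 27, 192, -225/2, -8316/5, …
ICs: h(0) = 0, h′(0) = -36, h′′(0) = 54.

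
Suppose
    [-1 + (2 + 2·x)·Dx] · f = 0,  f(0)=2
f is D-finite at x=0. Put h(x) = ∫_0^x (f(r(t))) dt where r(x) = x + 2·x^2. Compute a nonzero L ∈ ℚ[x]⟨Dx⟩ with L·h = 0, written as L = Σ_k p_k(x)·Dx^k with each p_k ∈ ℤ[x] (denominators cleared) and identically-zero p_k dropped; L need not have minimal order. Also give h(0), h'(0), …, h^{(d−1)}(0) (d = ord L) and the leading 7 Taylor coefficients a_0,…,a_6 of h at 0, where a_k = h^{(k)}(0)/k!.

L = (-1 - 4·x)·Dx + (2 + 2·x + 4·x^2)·Dx^2  (order 2).
h: a_k = 0, 2, 1/2, 7/12, -7/32, -21/320, 119/768, …
ICs: h(0) = 0, h′(0) = 2.

f: a_k = 2, 1, -1/4, 1/8, -5/64, 7/128, -21/512, …
Change of var in L_f (x↦r) gives L₀.
Integrate: L := L₀·Dx.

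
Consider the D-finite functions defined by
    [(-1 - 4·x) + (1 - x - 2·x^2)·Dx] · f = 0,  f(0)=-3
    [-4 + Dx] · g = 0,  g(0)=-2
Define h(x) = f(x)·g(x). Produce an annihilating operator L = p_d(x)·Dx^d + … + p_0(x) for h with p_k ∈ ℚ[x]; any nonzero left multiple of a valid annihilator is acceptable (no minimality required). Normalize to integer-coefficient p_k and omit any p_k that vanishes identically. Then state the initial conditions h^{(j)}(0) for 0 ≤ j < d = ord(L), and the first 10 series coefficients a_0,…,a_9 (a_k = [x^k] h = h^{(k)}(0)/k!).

L = (5 - 8·x^2) + (-1 + x + 2·x^2)·Dx  (order 1).
h: a_k = 6, 30, 90, 214, 458, 4686/5, 5662/3, 79406/21, 264798/35, 14300182/945, …
ICs: h(0) = 6.

f: a_k = -3, -3, -9, -15, -33, -63, -129, -255, -513, -1023, …
g: a_k = -2, -8, -16, -64/3, -64/3, -256/15, -512/45, -2048/315, -1024/315, -4096/2835, …
h₀=f·g: eliminate ⇒ L₀, order ≤ 1·1.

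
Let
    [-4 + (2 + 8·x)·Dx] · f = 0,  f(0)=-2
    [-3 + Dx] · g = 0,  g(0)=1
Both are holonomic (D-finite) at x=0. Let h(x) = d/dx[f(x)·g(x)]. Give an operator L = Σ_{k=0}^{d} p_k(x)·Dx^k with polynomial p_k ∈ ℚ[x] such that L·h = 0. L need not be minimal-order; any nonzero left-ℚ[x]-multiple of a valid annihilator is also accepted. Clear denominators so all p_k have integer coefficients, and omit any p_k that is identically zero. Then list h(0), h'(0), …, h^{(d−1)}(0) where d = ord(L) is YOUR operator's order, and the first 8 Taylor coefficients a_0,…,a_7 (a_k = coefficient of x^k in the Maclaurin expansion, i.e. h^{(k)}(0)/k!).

L = (17 + 120·x + 144·x^2) + (-5 - 32·x - 48·x^2)·Dx  (order 1).
h: a_k = -10, -34, -69, -43, -631/4, 1377/4, -58749/40, 1544007/280, …
ICs: h(0) = -10.

f: a_k = -2, -4, 4, -8, 20, -56, 168, -528, …
g: a_k = 1, 3, 9/2, 9/2, 27/8, 81/40, 81/80, 243/560, …
Product ⇒ symmetric product L₀, ord ≤ 1.
h=h₀': d/dx-closure on L₀ ⇒ L.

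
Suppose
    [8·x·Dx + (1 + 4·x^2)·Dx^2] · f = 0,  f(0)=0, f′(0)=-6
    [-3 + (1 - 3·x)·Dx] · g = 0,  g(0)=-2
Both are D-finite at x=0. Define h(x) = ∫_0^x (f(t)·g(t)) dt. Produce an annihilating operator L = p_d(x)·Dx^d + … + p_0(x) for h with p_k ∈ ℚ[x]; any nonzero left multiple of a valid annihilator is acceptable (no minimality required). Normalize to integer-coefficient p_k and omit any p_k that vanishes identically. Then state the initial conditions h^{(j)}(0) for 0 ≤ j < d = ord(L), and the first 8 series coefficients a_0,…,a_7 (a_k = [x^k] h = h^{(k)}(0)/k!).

f: a_k = 0, -6, 0, 8, 0, -96/5, 0, 384/7, …
g: a_k = -2, -6, -18, -54, -162, -486, -1458, -4374, …
L₀ := L_f ⊗_s L_g (sym. prod.), ord ≤ 2.
h=∫h₀ ⇒ L = L₀·Dx.
L = 24·x·Dx + (6 - 8·x + 48·x^2)·Dx^2 + (-1 + 3·x - 4·x^2 + 12·x^3)·Dx^3  (order 3).
h: a_k = 0, 0, 6, 12, 23, 276/5, 722/5, 12996/35, …
ICs: h(0) = 0, h′(0) = 0, h′′(0) = 12.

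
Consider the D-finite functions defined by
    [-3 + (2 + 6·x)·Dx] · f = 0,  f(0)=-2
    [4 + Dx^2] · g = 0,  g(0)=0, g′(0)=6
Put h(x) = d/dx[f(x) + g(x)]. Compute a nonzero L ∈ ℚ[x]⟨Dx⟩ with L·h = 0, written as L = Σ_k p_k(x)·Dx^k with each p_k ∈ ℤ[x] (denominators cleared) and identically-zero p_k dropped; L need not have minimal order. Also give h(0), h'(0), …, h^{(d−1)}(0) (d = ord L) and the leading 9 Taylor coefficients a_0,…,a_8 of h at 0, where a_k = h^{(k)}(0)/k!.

f: a_k = -2, -3, 9/4, -27/8, 405/64, -1701/128, 15309/512, -72171/1024, 2814669/16384, …
g: a_k = 0, 6, 0, -4, 0, 4/5, 0, -8/105, 0, …
Weyl lclm of L_f,L_g ⇒ L₀ (ord ≤ 3).
Differentiate: ansatz ord ≤ ord L₀ ⇒ L.
L = (-1812 - 1152·x - 1728·x^2) + (-344 - 1800·x - 3456·x^2 - 3456·x^3)·Dx + (-453 - 288·x - 432·x^2)·Dx^2 + (-86 - 450·x - 864·x^2 - 864·x^3)·Dx^3  (order 3).
h: a_k = 3, 9/2, -177/8, 405/16, -7993/128, 45927/256, -7586147/15360, 2814669/2048, -13299179953/3440640, …
ICs: h(0) = 3, h′(0) = 9/2, h′′(0) = -177/4.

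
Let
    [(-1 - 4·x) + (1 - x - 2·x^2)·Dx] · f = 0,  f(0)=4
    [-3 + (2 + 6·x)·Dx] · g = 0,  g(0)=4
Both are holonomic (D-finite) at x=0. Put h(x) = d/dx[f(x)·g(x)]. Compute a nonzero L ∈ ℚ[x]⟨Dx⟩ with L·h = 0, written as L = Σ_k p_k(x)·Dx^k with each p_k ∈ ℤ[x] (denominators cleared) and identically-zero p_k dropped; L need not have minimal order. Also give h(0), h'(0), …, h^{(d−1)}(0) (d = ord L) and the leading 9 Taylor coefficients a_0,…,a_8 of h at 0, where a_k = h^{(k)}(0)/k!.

L = (27 + 282·x + 663·x^2 + 660·x^3 + 540·x^4) + (-10 - 42·x - 30·x^2 + 98·x^3 + 312·x^4 + 216·x^5)·Dx  (order 1).
h: a_k = 40, 108, 483, 1747/2, 51735/16, 162093/32, 2420495/128, 6175875/256, 436998015/4096, …
ICs: h(0) = 40.

f: a_k = 4, 4, 12, 20, 44, 84, 172, 340, 684, …
g: a_k = 4, 6, -9/2, 27/4, -405/32, 1701/64, -15309/256, 72171/512, -2814669/8192, …
L₀ := L_f ⊗_s L_g (sym. prod.), ord ≤ 1.
Differentiate: ansatz ord ≤ ord L₀ ⇒ L.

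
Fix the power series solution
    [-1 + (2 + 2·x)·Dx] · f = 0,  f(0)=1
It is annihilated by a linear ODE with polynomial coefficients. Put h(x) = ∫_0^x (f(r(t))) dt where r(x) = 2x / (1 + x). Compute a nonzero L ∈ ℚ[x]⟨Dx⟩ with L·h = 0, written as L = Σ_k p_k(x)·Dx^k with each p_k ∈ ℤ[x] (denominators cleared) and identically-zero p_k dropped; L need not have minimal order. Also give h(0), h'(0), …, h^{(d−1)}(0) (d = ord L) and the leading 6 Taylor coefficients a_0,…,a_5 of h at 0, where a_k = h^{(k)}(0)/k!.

L = -Dx + (1 + 4·x + 3·x^2)·Dx^2  (order 2).
h: a_k = 0, 1, 1/2, -1/2, 5/8, -37/40, …
ICs: h(0) = 0, h′(0) = 1.

f: a_k = 1, 1/2, -1/8, 1/16, -5/128, 7/256, …
h₀=f(r): pull back L_f along r ⇒ L₀.
h=∫₀ˣh₀: take L = L₀·Dx.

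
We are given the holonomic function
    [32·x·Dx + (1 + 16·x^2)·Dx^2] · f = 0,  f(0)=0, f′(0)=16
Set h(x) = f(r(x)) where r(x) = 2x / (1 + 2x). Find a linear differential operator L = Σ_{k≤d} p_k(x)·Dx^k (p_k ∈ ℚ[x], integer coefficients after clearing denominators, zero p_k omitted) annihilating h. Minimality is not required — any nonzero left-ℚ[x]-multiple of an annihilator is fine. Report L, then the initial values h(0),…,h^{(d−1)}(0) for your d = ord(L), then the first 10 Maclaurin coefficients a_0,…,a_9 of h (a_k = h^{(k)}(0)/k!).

L = (4 + 136·x)·Dx + (1 + 4·x + 68·x^2)·Dx^2  (order 2).
h: a_k = 0, 32, -64, -1664/3, 3840, 51712/5, -625664/3, 1488896/7, 9891840, -417783808/9, …
ICs: h(0) = 0, h′(0) = 32.

f: a_k = 0, 16, 0, -256/3, 0, 4096/5, 0, -65536/7, 0, 1048576/9, …
h₀=f(r): pull back L_f along r ⇒ L₀.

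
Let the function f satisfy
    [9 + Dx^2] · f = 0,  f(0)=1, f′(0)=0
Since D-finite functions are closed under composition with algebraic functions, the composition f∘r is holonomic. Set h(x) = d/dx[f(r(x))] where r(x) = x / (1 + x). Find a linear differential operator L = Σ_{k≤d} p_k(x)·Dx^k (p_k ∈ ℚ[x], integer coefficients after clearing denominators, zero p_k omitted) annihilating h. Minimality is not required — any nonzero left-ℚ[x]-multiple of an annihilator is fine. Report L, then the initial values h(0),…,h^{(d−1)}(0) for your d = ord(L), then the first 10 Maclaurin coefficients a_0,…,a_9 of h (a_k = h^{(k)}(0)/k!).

f: a_k = 1, 0, -9/2, 0, 27/8, 0, -81/80, 0, 729/4480, 0, …
h₀=f(r): pull back L_f along r ⇒ L₀.
h₀' ⇒ L via d/dx closure of L₀.
L = (15 + 12·x + 6·x^2) + (6 + 18·x + 18·x^2 + 6·x^3)·Dx + (1 + 4·x + 6·x^2 + 4·x^3 + x^4)·Dx^2  (order 2).
h: a_k = 0, -9, 27, -81/2, 45/2, 2457/40, -9639/40, 293553/560, -491913/560, 5432751/4480, …
ICs: h(0) = 0, h′(0) = -9.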